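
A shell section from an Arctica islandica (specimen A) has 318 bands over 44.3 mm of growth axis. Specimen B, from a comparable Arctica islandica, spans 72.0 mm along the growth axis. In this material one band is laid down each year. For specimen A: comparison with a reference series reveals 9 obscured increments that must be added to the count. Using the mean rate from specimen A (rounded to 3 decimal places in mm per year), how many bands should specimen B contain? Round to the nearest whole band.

Specimen A: correcting the raw count gives 318 + 9 = 327 true bands.
A: 44.3 mm over 327 years gives 44.3 / 327 ≈ 0.135 mm/yr.
Specimen B: 72.0 mm / 0.135 mm per year = 533.33 years ≈ 533 bands.

533 bands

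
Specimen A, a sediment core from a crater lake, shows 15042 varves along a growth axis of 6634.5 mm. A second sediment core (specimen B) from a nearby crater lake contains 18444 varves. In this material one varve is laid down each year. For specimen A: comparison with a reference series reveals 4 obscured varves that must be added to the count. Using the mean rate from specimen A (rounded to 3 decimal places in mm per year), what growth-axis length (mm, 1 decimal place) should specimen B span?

Specimen A: true varve count = 15042 + 4 = 15046.
A: Mean rate = 6634.5 mm / 15046 years ≈ 0.441 mm per year.
For B, 0.441 mm/year × 18444 years = 8133.8 mm.

8133.8 mm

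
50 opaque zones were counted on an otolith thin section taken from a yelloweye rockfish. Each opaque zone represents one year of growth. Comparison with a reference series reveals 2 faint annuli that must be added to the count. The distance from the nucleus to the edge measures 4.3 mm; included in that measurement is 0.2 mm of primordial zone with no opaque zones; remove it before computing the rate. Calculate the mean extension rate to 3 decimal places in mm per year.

0.079 mm per year

Adjusted count: 50 + 2 = 52 opaque zones.
Net length = 4.3 − 0.2 = 4.1 mm.
Mean rate = 4.1 mm / 52 years ≈ 0.079 mm per year.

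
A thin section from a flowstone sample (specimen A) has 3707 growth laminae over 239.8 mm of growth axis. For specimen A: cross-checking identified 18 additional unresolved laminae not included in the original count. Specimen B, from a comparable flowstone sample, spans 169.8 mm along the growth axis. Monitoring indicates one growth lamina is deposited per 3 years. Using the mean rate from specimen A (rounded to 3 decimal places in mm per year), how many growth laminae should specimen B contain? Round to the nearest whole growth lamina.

Specimen A: adjusted count: 3707 + 18 = 3725 growth laminae.
Specimen A: 3725 growth laminae at 3 years each span 3725 × 3 = 11175 years.
A: Extension rate ≈ 239.8 / 11175 = 0.021 mm per year.
Specimen B: 169.8 mm / 0.021 mm per year = 8085.71 years; at 3 years per growth lamina that is 8085.71 / 3 ≈ 2695 growth laminae.

2695 growth laminae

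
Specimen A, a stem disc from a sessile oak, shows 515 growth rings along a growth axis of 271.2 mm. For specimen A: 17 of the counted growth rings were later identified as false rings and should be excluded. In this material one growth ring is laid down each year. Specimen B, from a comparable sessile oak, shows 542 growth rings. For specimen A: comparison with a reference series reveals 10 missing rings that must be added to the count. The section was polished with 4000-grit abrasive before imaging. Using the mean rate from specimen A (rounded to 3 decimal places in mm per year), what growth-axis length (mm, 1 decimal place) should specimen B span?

Specimen A: after corrections the count is 515 − 17 + 10 = 508 growth rings.
A: 271.2 mm over 508 years gives 271.2 / 508 ≈ 0.534 mm/year.
For B, 0.534 mm/year × 542 years = 289.4 mm.

289.4 mm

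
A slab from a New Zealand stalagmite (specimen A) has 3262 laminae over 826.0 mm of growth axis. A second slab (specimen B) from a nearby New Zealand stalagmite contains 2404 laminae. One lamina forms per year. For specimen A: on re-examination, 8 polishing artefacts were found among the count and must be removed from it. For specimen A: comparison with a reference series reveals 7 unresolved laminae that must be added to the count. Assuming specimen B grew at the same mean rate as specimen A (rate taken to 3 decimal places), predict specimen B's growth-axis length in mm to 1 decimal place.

608.2 mm

Specimen A: after corrections the count is 3262 − 8 + 7 = 3261 laminae.
A: Mean rate = 826.0 mm / 3261 years ≈ 0.253 mm/yr.
Length of B = 0.253 × 2404 = 608.2 mm.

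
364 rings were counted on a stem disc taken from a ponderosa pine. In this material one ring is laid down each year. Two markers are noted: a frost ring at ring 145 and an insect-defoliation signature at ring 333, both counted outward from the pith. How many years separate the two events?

Separation: 333 − 145 = 188 rings.
That is 188 years at one ring per year.

188 years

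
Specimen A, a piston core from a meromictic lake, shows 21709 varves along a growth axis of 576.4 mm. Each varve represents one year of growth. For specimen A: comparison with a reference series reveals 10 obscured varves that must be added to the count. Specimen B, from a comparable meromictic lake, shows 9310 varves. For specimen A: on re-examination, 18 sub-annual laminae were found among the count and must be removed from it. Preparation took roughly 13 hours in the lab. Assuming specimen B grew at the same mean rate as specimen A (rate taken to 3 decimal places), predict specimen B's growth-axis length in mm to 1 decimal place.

Specimen A: adjusted count: 21709 − 18 + 10 = 21701 varves.
A: Mean rate = 576.4 mm / 21701 years ≈ 0.027 mm per year.
Length of B = 0.027 × 9310 = 251.4 mm.

251.4 mm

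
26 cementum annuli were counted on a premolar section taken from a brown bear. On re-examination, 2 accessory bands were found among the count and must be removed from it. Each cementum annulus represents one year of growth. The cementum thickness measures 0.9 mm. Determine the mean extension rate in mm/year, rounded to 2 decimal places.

After corrections the count is 26 − 2 = 24 cementum annuli.
Mean rate = 0.9 mm / 24 years ≈ 0.04 mm/year.

0.04 mm/year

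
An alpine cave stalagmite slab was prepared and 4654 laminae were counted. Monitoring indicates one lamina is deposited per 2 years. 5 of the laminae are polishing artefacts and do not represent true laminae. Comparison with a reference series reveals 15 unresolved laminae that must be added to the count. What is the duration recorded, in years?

9328 years

After corrections the count is 4654 − 5 + 15 = 4664 laminae.
Multiplying by 2 years per lamina: 4664 × 2 = 9328 years.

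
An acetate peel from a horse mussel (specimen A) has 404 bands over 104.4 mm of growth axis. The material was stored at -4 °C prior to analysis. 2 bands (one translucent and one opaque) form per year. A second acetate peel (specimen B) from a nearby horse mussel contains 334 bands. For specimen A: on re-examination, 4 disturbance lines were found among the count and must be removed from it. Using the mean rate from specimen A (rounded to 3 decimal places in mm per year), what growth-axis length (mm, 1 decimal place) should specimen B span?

87.2 mm

Specimen A: after corrections the count is 404 − 4 = 400 bands.
Specimen A: with 2 bands per year, 400 / 2 = 200 years.
A: 104.4 mm over 200 years gives 104.4 / 200 ≈ 0.522 mm/year.
Specimen B: 334 bands at 2 per year is 334 / 2 = 167 years. B's length ≈ 0.522 × 167 = 87.2 mm.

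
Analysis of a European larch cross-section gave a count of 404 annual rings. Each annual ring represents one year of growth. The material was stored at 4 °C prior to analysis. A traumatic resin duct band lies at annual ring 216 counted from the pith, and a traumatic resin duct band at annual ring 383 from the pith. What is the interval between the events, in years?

167 yr

383 − 216 = 167 annual rings lie between the two events.
One annual ring per year makes the interval 167 years.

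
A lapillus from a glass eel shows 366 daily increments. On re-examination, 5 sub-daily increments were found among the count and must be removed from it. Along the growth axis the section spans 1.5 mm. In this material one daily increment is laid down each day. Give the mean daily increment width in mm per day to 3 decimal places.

True daily increment count = 366 − 5 = 361.
Extension rate ≈ 1.5 / 361 = 0.004 mm per day.

0.004 mm per day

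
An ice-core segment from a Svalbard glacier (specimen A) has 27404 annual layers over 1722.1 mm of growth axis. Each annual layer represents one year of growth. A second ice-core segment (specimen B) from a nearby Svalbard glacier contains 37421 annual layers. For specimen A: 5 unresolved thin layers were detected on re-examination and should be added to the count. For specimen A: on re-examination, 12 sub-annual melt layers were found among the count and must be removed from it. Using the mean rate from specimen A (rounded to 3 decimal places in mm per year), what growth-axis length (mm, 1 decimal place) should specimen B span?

Specimen A: correcting the raw count gives 27404 − 12 + 5 = 27397 true annual layers.
A: Extension rate ≈ 1722.1 / 27397 = 0.063 mm per year.
Length of B = 0.063 × 37421 = 2357.5 mm.

2357.5 mm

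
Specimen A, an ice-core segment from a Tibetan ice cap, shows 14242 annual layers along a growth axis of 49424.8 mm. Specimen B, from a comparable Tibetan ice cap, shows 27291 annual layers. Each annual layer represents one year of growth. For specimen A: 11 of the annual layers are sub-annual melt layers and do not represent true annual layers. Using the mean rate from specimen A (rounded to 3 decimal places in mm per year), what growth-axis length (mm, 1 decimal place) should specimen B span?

94781.6 mm

Specimen A: true annual layer count = 14242 − 11 = 14231.
A: Extension rate ≈ 49424.8 / 14231 = 3.473 mm per year.
B's length ≈ 3.473 × 27291 = 94781.6 mm.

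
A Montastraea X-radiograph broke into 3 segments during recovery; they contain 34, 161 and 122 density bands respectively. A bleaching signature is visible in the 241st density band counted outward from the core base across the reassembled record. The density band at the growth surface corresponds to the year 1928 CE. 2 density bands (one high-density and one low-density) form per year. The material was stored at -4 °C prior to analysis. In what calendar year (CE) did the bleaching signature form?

1890 CE

Total density bands = 34 + 161 + 122 = 317.
317 − 241 = 76 density bands lie beyond the bleaching signature toward the growth surface.
76 density bands at 2 per year is 76 / 2 = 38 years.
Counting back 38 years from 1928 CE places the bleaching signature in 1928 − 38 = 1890 CE.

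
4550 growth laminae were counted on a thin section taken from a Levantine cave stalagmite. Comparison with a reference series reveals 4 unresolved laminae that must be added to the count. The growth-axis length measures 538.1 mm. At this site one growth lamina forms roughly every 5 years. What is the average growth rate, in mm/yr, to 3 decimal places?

0.024 mm/yr

After corrections the count is 4550 + 4 = 4554 growth laminae.
Multiplying by 5 years per growth lamina: 4554 × 5 = 22770 years.
538.1 mm over 22770 years gives 538.1 / 22770 ≈ 0.024 mm/yr.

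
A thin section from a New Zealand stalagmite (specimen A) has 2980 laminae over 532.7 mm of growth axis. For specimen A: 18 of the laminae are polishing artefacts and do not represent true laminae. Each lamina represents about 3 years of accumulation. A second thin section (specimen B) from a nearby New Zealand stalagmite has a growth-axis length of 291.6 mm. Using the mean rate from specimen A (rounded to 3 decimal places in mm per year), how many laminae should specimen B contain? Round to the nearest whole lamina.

1620 laminae

Specimen A: adjusted count: 2980 − 18 = 2962 laminae.
Specimen A: at 3 years per lamina, 2962 × 3 = 8886 years.
A: Mean rate = 532.7 mm / 8886 years ≈ 0.060 mm/yr.
For B, 291.6 / 0.060 = 4860.00 years; at 3 years per lamina that is 4860.00 / 3 ≈ 1620 laminae.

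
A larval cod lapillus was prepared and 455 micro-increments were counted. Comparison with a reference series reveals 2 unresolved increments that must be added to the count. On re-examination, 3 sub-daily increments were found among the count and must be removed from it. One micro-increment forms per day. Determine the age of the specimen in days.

454 days

True micro-increment count = 455 − 3 + 2 = 454.
At one micro-increment per day, that is 454 days.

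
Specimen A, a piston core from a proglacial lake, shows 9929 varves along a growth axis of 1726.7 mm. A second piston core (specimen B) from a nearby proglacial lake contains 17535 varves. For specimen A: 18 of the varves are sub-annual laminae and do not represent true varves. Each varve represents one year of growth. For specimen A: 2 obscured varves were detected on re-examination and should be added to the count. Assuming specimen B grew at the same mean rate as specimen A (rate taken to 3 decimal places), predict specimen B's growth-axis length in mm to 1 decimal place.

Specimen A: true varve count = 9929 − 18 + 2 = 9913.
A: Extension rate ≈ 1726.7 / 9913 = 0.174 mm/year.
B's length ≈ 0.174 × 17535 = 3051.1 mm.

3051.1 mm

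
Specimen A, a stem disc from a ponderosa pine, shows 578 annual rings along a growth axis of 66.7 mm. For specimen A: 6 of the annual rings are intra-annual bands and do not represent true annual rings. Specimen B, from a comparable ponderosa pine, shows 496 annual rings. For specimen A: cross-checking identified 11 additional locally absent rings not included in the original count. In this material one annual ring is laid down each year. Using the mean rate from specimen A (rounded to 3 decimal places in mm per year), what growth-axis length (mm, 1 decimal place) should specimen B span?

Specimen A: after corrections the count is 578 − 6 + 11 = 583 annual rings.
A: 66.7 mm over 583 years gives 66.7 / 583 ≈ 0.114 mm/year.
For B, 0.114 mm/year × 496 years = 56.5 mm.

56.5 mm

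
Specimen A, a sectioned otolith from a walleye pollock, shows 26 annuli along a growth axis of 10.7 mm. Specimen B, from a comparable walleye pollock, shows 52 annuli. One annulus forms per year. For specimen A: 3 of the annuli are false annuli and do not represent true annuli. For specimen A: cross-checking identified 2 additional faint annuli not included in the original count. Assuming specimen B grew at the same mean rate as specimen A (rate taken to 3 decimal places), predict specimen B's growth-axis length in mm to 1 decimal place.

Specimen A: correcting the raw count gives 26 − 3 + 2 = 25 true annuli.
A: 10.7 mm over 25 years gives 10.7 / 25 ≈ 0.428 mm/yr.
For B, 0.428 mm/year × 52 years = 22.3 mm.

22.3 mm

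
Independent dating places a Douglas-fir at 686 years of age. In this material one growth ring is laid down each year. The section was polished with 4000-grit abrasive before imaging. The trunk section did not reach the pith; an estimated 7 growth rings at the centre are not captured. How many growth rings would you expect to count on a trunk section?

679 growth rings

One growth ring per year gives 686 growth rings over 686 years.
686 − 7 missed = 679 growth rings expected in the prepared section.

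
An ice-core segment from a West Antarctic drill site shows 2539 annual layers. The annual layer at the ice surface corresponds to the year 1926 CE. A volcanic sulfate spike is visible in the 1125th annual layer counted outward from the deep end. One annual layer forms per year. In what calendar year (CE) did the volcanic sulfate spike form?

2539 − 1125 = 1414 annual layers lie beyond the volcanic sulfate spike toward the ice surface.
1926 − 1414 = 512 CE.

512 CE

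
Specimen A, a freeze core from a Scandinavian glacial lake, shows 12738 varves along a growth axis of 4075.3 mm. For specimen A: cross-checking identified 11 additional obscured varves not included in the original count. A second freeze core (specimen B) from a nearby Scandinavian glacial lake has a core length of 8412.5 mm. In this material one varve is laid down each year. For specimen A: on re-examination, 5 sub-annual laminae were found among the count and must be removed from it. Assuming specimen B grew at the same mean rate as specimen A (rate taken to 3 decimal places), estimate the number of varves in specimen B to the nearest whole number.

26289 varves

Specimen A: after corrections the count is 12738 − 5 + 11 = 12744 varves.
A: Extension rate ≈ 4075.3 / 12744 = 0.320 mm per year.
For B, 8412.5 / 0.320 = 26289.06 years ≈ 26289 varves.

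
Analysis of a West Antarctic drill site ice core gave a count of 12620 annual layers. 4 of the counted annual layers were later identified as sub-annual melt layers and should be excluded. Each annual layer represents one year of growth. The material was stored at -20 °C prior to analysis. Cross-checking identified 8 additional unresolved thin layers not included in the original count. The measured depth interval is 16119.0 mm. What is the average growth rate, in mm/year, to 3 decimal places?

1.277 mm/year

True annual layer count = 12620 − 4 + 8 = 12624.
16119.0 mm over 12624 years gives 16119.0 / 12624 ≈ 1.277 mm/year.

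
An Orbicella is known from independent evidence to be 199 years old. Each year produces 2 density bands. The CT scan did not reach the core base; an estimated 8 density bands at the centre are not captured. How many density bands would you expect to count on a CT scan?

Expected density bands: 199 × 2 = 398.
398 − 8 missed = 390 density bands expected in the prepared section.

390 density bands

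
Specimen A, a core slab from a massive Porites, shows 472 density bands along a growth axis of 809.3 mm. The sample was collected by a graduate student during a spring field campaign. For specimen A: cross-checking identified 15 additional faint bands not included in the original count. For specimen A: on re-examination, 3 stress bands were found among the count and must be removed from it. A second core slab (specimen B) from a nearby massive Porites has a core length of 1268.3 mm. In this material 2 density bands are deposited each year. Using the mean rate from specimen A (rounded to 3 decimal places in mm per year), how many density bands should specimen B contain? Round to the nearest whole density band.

Specimen A: correcting the raw count gives 472 − 3 + 15 = 484 true density bands.
Specimen A: 484 density bands at 2 per year is 484 / 2 = 242 years.
A: 809.3 mm over 242 years gives 809.3 / 242 ≈ 3.344 mm/yr.
Specimen B: 1268.3 mm / 3.344 mm per year = 379.28 years; at 2 density bands per year that is 379.28 × 2 ≈ 759 density bands.

759 density bands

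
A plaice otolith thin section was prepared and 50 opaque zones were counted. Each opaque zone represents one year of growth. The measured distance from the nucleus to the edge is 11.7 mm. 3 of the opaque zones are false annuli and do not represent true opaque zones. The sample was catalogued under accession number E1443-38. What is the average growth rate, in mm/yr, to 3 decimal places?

True opaque zone count = 50 − 3 = 47.
Mean rate = 11.7 mm / 47 years ≈ 0.249 mm/yr.

0.249 mm/yr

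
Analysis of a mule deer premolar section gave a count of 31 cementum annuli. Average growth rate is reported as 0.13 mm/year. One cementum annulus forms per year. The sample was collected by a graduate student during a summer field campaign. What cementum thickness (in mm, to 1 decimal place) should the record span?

The record spans 31 years at 0.13 mm per year.
31 years at 0.13 mm/year gives 0.13 × 31 = 4.0 mm.

4.0 mm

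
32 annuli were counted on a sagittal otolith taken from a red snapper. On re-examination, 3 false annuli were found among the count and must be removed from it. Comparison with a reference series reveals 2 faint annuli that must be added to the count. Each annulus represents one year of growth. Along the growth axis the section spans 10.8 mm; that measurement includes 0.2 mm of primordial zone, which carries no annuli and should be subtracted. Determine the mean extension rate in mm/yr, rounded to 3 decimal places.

0.342 mm/yr

After corrections the count is 32 − 3 + 2 = 31 annuli.
The growth record spans 10.8 − 0.2 = 10.6 mm.
10.6 mm over 31 years gives 10.6 / 31 ≈ 0.342 mm/yr.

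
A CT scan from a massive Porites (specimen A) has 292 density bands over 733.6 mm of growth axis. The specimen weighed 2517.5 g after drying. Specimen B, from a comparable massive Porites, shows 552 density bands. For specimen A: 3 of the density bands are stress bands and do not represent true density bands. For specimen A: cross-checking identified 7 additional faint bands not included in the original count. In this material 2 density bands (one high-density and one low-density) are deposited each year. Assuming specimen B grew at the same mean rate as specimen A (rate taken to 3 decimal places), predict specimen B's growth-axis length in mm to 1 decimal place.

1368.1 mm

Specimen A: true density band count = 292 − 3 + 7 = 296.
Specimen A: 296 density bands at 2 per year is 296 / 2 = 148 years.
A: 733.6 mm over 148 years gives 733.6 / 148 ≈ 4.957 mm per year.
Specimen B: with 2 density bands per year, 552 / 2 = 276 years. Length of B = 4.957 × 276 = 1368.1 mm.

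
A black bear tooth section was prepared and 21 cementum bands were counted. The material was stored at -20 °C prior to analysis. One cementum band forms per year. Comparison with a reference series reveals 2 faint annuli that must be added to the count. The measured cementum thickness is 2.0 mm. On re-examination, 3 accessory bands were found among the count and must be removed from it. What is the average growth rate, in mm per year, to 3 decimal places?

0.100 mm per year

Adjusted count: 21 − 3 + 2 = 20 cementum bands.
2.0 mm over 20 years gives 2.0 / 20 ≈ 0.100 mm per year.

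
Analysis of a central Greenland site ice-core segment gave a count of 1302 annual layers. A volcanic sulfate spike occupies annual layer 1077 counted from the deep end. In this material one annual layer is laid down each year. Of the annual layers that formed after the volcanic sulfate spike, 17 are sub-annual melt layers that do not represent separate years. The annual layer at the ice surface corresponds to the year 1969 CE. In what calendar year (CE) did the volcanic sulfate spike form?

1761 CE

1302 − 1077 = 225 annual layers lie beyond the volcanic sulfate spike toward the ice surface.
Excluding 17 false annual layers: 225 − 17 = 208.
1969 − 208 = 1761 CE.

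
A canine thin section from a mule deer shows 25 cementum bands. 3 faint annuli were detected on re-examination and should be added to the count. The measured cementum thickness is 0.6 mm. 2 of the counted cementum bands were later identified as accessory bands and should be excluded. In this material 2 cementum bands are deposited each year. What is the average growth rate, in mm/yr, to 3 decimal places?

Adjusted count: 25 − 2 + 3 = 26 cementum bands.
With 2 cementum bands per year, 26 / 2 = 13 years.
Extension rate ≈ 0.6 / 13 = 0.046 mm/yr.

0.046 mm/yr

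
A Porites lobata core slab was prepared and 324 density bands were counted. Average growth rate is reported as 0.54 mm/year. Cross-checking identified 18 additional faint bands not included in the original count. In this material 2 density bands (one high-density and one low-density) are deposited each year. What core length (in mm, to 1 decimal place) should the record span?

After corrections the count is 324 + 18 = 342 density bands.
Dividing by 2 density bands per year: 342 / 2 = 171 years.
Predicted length = 0.54 mm/year × 171 years = 92.3 mm.

92.3 mm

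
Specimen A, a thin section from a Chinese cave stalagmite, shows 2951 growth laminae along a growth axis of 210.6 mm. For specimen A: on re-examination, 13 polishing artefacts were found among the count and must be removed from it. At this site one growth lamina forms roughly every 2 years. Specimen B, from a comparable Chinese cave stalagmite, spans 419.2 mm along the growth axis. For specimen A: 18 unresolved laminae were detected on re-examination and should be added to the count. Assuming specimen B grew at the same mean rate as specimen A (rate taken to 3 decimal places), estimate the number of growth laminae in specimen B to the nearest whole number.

5822 growth laminae

Specimen A: after corrections the count is 2951 − 13 + 18 = 2956 growth laminae.
Specimen A: at 2 years per growth lamina, 2956 × 2 = 5912 years.
A: Extension rate ≈ 210.6 / 5912 = 0.036 mm per year.
For B, 419.2 / 0.036 = 11644.44 years; at 2 years per growth lamina that is 11644.44 / 2 ≈ 5822 growth laminae.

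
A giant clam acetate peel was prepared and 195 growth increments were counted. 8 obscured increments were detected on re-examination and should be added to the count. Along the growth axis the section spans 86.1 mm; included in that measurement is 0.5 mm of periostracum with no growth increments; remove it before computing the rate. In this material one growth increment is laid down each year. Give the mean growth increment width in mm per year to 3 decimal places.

0.422 mm per year

After corrections the count is 195 + 8 = 203 growth increments.
The growth record spans 86.1 − 0.5 = 85.6 mm.
Extension rate ≈ 85.6 / 203 = 0.422 mm per year.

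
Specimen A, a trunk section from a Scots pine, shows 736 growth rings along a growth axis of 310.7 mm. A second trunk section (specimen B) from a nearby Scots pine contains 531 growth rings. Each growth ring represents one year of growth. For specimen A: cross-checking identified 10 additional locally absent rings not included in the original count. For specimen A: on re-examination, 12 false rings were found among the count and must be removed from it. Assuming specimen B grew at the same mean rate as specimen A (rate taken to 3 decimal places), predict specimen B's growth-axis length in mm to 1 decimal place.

Specimen A: correcting the raw count gives 736 − 12 + 10 = 734 true growth rings.
A: Extension rate ≈ 310.7 / 734 = 0.423 mm/year.
B's length ≈ 0.423 × 531 = 224.6 mm.

224.6 mm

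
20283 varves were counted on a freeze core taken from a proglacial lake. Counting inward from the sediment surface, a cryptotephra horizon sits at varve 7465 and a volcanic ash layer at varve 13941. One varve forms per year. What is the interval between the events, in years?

13941 − 7465 = 6476 varves lie between the two events.
That is 6476 years at one varve per year.

6476 years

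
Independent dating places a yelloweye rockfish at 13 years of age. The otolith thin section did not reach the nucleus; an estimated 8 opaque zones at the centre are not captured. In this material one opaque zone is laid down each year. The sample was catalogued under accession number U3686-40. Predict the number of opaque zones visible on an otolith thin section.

5 opaque zones

At one opaque zone per year, 13 years correspond to 13 opaque zones.
Less the 8 uncaptured opaque zones: 13 − 8 = 5.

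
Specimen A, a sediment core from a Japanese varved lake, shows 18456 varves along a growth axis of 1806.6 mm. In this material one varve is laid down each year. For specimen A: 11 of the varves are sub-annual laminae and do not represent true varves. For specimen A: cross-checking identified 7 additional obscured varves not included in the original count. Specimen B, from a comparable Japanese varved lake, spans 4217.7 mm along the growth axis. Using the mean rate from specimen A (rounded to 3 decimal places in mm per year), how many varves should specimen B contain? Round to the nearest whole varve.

43038 varves

Specimen A: true varve count = 18456 − 11 + 7 = 18452.
A: Mean rate = 1806.6 mm / 18452 years ≈ 0.098 mm/yr.
Specimen B: 4217.7 mm / 0.098 mm per year = 43037.76 years ≈ 43038 varves.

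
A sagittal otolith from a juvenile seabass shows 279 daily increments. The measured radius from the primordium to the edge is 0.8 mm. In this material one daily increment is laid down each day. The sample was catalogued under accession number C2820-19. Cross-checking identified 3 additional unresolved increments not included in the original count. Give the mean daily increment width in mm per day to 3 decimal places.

True daily increment count = 279 + 3 = 282.
Extension rate ≈ 0.8 / 282 = 0.003 mm per day.

0.003 mm per day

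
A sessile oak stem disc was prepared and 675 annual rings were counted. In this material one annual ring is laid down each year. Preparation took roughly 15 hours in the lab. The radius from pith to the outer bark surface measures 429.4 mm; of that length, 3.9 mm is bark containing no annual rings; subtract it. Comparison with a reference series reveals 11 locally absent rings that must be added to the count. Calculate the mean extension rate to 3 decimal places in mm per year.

0.620 mm per year

True annual ring count = 675 + 11 = 686.
Removing the 3.9 mm offcut leaves 429.4 − 3.9 = 425.5 mm.
Extension rate ≈ 425.5 / 686 = 0.620 mm per year.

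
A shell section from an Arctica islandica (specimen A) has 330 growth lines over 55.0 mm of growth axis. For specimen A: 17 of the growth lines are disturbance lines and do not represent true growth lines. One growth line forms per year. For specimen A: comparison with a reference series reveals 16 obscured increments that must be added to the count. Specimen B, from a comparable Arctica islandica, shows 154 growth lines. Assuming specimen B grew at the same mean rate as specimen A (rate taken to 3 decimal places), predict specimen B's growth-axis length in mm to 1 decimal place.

Specimen A: true growth line count = 330 − 17 + 16 = 329.
A: 55.0 mm over 329 years gives 55.0 / 329 ≈ 0.167 mm/year.
B's length ≈ 0.167 × 154 = 25.7 mm.

25.7 mm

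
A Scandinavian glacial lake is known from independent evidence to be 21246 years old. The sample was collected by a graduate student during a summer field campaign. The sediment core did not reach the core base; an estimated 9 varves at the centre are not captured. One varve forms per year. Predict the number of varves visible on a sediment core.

21237 varves

Expected varves over 21246 years: 21246.
Subtracting the 9 varves not captured gives 21246 − 9 = 21237 varves in the record.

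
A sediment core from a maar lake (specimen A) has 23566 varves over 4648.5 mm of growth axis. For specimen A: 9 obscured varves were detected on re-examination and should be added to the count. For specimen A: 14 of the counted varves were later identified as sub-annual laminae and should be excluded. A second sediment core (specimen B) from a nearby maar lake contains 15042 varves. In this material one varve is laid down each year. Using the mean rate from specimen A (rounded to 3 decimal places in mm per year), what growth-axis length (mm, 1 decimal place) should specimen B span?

2963.3 mm

Specimen A: adjusted count: 23566 − 14 + 9 = 23561 varves.
A: Mean rate = 4648.5 mm / 23561 years ≈ 0.197 mm per year.
Length of B = 0.197 × 15042 = 2963.3 mm.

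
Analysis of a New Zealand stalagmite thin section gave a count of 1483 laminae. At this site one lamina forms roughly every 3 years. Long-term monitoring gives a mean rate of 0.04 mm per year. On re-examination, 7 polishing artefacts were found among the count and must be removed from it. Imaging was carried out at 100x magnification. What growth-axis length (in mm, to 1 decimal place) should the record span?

177.1 mm

After corrections the count is 1483 − 7 = 1476 laminae.
1476 laminae at 3 years each span 1476 × 3 = 4428 years.
4428 years at 0.04 mm/year gives 0.04 × 4428 = 177.1 mm.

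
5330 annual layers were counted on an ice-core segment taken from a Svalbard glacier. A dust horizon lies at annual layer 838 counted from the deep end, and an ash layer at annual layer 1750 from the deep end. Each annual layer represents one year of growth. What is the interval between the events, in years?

Separation: 1750 − 838 = 912 annual layers.
That is 912 years at one annual layer per year.

912 yr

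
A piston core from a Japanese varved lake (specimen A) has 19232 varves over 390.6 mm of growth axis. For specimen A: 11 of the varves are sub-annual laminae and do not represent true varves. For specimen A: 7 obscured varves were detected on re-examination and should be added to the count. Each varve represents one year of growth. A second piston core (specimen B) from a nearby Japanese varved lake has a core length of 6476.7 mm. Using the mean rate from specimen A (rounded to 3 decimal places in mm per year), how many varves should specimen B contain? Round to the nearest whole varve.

Specimen A: after corrections the count is 19232 − 11 + 7 = 19228 varves.
A: Mean rate = 390.6 mm / 19228 years ≈ 0.020 mm/yr.
Specimen B: 6476.7 mm / 0.020 mm per year = 323835.00 years ≈ 323835 varves.

323835 varves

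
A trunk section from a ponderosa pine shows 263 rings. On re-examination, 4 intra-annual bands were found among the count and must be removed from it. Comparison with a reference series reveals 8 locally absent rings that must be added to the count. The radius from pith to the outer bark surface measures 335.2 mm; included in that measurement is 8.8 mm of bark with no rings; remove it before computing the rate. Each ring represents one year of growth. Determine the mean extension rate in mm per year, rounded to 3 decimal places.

Adjusted count: 263 − 4 + 8 = 267 rings.
Net length = 335.2 − 8.8 = 326.4 mm.
Mean rate = 326.4 mm / 267 years ≈ 1.222 mm per year.

1.222 mm per year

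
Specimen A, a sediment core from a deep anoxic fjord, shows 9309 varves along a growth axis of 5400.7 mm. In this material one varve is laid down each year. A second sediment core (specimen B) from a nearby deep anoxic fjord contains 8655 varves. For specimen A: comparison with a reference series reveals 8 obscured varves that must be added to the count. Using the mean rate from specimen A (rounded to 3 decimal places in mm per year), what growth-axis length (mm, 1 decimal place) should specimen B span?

5019.9 mm

Specimen A: true varve count = 9309 + 8 = 9317.
A: Mean rate = 5400.7 mm / 9317 years ≈ 0.580 mm/year.
Length of B = 0.580 × 8655 = 5019.9 mm.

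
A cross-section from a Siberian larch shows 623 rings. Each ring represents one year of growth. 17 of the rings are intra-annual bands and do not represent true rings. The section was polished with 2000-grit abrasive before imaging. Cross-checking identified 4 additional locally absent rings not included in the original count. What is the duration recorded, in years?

610 years

Adjusted count: 623 − 17 + 4 = 610 rings.
One ring per year makes the duration 610 years.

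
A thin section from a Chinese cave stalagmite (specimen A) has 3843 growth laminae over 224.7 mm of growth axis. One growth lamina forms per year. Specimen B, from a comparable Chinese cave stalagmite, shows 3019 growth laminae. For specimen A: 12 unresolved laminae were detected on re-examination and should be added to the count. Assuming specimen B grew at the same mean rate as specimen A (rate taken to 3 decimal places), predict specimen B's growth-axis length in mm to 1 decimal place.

175.1 mm

Specimen A: correcting the raw count gives 3843 + 12 = 3855 true growth laminae.
A: 224.7 mm over 3855 years gives 224.7 / 3855 ≈ 0.058 mm per year.
For B, 0.058 mm/year × 3019 years = 175.1 mm.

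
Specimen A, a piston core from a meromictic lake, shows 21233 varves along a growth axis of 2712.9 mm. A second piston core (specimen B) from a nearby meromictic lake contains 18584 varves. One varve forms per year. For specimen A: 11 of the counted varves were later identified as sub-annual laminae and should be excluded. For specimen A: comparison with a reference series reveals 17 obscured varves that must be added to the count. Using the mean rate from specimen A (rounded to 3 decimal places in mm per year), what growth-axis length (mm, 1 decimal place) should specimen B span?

2378.8 mm

Specimen A: adjusted count: 21233 − 11 + 17 = 21239 varves.
A: Extension rate ≈ 2712.9 / 21239 = 0.128 mm per year.
Length of B = 0.128 × 18584 = 2378.8 mm.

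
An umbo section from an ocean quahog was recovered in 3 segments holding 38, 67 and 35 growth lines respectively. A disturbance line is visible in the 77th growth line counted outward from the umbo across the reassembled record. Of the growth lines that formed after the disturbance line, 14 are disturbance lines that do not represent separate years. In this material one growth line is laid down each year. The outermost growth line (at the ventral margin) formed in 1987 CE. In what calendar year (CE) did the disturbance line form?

Total growth lines = 38 + 67 + 35 = 140.
140 − 77 = 63 growth lines lie beyond the disturbance line toward the ventral margin.
63 − 14 false = 49 true growth lines after the disturbance line.
The growth line at the ventral margin is 1987 CE, so the disturbance line dates to 1987 − 49 = 1938 CE.

1938 CE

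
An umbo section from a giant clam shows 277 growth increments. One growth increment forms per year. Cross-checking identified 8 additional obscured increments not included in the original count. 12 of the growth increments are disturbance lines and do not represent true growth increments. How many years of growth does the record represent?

273 years

True growth increment count = 277 − 12 + 8 = 273.
With a one-to-one growth increment periodicity this is 273 years.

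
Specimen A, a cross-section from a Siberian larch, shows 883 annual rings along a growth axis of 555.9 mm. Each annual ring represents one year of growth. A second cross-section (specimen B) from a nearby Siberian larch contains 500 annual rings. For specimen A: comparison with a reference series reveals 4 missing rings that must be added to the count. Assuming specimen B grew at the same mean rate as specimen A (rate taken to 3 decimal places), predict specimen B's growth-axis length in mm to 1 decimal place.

Specimen A: true annual ring count = 883 + 4 = 887.
A: Mean rate = 555.9 mm / 887 years ≈ 0.627 mm/year.
Length of B = 0.627 × 500 = 313.5 mm.

313.5 mm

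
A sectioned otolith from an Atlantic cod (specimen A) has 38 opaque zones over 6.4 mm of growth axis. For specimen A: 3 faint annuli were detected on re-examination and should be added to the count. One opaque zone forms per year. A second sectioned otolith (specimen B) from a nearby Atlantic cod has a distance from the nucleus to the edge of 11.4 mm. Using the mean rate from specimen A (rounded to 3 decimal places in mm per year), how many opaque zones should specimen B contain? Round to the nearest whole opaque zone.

73 opaque zones

Specimen A: adjusted count: 38 + 3 = 41 opaque zones.
A: 6.4 mm over 41 years gives 6.4 / 41 ≈ 0.156 mm/year.
B spans 11.4 / 0.156 = 73.08 years ≈ 73 opaque zones.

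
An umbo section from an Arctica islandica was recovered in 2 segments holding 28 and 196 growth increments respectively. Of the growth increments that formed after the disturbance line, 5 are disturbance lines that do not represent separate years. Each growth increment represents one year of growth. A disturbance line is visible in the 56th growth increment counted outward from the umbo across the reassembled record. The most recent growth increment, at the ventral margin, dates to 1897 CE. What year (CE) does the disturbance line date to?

1734 CE

Total growth increments = 28 + 196 = 224.
The disturbance line sits at growth increment 56 from the umbo, so 224 − 56 = 168 growth increments formed after it.
168 − 5 false = 163 true growth increments after the disturbance line.
Counting back 163 years from 1897 CE places the disturbance line in 1897 − 163 = 1734 CE.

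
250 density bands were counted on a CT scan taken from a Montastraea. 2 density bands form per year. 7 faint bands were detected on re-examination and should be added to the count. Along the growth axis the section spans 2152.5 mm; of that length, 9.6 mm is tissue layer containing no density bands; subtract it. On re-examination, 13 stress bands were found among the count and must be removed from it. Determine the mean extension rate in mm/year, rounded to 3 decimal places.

Correcting the raw count gives 250 − 13 + 7 = 244 true density bands.
With 2 density bands per year, 244 / 2 = 122 years.
Net length = 2152.5 − 9.6 = 2142.9 mm.
Mean rate = 2142.9 mm / 122 years ≈ 17.565 mm/year.

17.565 mm/year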